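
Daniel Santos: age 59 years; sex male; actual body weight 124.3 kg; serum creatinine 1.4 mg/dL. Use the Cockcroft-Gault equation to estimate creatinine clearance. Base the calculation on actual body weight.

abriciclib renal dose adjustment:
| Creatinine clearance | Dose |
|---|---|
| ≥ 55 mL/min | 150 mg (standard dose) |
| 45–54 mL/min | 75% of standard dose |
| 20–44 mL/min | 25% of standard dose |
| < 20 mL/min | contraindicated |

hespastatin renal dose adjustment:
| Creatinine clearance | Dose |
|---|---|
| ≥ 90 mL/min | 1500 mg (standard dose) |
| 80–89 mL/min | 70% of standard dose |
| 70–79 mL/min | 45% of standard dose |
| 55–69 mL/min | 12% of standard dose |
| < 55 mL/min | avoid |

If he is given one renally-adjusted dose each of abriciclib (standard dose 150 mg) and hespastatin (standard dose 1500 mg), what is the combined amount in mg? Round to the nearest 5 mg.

CrCl = (140 − 59) × 124.3 / (72 × 1.4) = 10068.3 / 100.80 ≈ 99.9 mL/min
CrCl ≈ 100 mL/min.
abriciclib: ≥ 55 mL/min → 100% of 150 mg = 150 mg.
hespastatin: ≥ 90 mL/min → 100% of 1500 mg = 1500 mg.
Total = 150 + 1500 = 1650 mg.

1650 mg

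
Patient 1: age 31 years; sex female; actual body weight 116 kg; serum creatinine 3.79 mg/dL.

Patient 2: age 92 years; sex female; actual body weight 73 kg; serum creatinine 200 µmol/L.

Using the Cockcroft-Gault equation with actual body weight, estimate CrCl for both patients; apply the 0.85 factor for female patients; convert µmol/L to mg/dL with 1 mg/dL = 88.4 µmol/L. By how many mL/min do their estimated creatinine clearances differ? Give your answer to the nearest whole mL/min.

Patient 1: CrCl = (140 − 31) × 116 / (72 × 3.79) × 0.85 = 12644.0 / 272.88 × 0.85 ≈ 39.4 mL/min
Patient 2: SCr = 200 / 88.4 = 2.262 mg/dL
Patient 2: CrCl = (140 − 92) × 73 / (72 × 2.262) × 0.85 = 3504.0 / 162.86 × 0.85 ≈ 18.3 mL/min
|39.4 − 18.3| = 21.1 mL/min

21 mL/min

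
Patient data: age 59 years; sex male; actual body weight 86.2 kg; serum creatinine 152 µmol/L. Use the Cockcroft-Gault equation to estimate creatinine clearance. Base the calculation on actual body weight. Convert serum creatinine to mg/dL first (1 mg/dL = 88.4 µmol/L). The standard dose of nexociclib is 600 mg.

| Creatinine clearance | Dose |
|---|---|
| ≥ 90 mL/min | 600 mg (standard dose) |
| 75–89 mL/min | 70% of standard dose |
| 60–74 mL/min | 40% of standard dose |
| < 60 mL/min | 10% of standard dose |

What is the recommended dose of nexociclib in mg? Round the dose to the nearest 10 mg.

SCr = 152 / 88.4 = 1.719 mg/dL
CrCl = (140 − 59) × 86.2 / (72 × 1.719) = 6982.2 / 123.77 ≈ 56.4 mL/min
CrCl ≈ 56 mL/min → bracket < 60 mL/min.
10% of 600 mg = 60 mg

60 mg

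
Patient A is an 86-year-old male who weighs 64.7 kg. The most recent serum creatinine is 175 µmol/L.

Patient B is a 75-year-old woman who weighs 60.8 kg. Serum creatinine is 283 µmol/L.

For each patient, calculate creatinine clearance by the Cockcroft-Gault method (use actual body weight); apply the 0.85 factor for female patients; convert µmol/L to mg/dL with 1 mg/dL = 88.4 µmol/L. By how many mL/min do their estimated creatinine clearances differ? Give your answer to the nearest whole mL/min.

10 mL/min

Patient A: SCr = 175 / 88.4 = 1.98 mg/dL
Patient A: CrCl = (140 − 86) × 64.7 / (72 × 1.98) = 3493.8 / 142.56 ≈ 24.5 mL/min
Patient B: SCr = 283 / 88.4 = 3.201 mg/dL
Patient B: CrCl = (140 − 75) × 60.8 / (72 × 3.201) × 0.85 = 3952.0 / 230.47 × 0.85 ≈ 14.6 mL/min
|24.5 − 14.6| = 9.9 mL/min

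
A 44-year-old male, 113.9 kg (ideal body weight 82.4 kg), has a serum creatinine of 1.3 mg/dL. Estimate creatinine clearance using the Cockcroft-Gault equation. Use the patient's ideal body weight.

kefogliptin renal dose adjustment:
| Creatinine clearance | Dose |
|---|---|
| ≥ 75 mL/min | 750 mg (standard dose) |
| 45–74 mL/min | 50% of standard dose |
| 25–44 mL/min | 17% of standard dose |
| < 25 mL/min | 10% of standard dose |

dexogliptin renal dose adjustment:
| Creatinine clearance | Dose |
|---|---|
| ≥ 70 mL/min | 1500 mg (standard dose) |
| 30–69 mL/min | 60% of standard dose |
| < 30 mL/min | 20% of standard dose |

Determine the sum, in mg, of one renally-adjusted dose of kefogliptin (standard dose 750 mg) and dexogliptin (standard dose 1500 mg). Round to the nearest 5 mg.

CrCl = (140 − 44) × 82.4 / (72 × 1.3) = 7910.4 / 93.60 ≈ 84.5 mL/min
CrCl ≈ 85 mL/min.
kefogliptin: ≥ 75 mL/min → 100% of 750 mg = 750 mg.
dexogliptin: ≥ 70 mL/min → 100% of 1500 mg = 1500 mg.
Total = 750 + 1500 = 2250 mg.

2250 mg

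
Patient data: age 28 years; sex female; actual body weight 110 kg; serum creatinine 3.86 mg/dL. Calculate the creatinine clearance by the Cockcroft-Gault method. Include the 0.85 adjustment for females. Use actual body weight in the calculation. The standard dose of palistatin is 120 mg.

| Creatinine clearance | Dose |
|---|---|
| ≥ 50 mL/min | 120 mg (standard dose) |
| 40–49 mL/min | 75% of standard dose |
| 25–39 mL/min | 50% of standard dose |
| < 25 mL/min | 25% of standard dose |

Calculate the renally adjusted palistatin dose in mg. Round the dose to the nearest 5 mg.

60 mg

CrCl = (140 − 28) × 110 / (72 × 3.86) × 0.85 = 12320.0 / 277.92 × 0.85 ≈ 37.7 mL/min
CrCl ≈ 38 mL/min → bracket 25–39 mL/min.
50% of 120 mg = 60 mg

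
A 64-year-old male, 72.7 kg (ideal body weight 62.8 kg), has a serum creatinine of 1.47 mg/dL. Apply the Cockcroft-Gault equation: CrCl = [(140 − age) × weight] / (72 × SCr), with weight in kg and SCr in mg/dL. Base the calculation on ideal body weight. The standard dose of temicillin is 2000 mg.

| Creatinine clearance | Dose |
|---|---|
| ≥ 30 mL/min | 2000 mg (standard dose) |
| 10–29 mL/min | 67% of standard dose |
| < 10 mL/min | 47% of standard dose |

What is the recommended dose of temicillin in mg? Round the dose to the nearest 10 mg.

2000 mg

CrCl = (140 − 64) × 62.8 / (72 × 1.47) = 4772.8 / 105.84 ≈ 45.1 mL/min
CrCl ≈ 45 mL/min → bracket ≥ 30 mL/min.
100% of 2000 mg = 2000 mg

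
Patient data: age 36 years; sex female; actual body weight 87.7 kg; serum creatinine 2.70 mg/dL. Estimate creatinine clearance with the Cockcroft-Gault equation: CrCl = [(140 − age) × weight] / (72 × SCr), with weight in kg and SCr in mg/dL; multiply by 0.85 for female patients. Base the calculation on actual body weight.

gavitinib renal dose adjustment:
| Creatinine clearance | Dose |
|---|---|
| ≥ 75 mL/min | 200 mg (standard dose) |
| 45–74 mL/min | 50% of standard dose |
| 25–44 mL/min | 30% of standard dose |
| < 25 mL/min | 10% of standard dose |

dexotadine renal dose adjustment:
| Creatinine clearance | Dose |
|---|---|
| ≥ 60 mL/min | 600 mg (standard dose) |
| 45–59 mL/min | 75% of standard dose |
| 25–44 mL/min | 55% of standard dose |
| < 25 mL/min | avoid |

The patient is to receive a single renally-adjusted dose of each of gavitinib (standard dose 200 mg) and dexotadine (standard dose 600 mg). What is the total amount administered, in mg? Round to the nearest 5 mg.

390 mg

CrCl = (140 − 36) × 87.7 / (72 × 2.7) × 0.85 = 9120.8 / 194.40 × 0.85 ≈ 39.9 mL/min
CrCl ≈ 40 mL/min.
gavitinib: 25–44 mL/min → 30% of 200 mg = 60 mg.
dexotadine: 25–44 mL/min → 55% of 600 mg = 330 mg.
Total = 60 + 330 = 390 mg.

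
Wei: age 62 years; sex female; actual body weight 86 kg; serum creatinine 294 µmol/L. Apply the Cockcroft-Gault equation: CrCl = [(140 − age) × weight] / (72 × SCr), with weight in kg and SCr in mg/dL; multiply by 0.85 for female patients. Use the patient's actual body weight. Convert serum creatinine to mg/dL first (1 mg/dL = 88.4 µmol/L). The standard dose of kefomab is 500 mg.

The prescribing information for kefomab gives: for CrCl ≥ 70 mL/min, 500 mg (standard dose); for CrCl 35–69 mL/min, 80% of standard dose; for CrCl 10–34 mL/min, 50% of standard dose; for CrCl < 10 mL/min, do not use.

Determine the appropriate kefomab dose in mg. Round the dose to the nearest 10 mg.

250 mg

SCr = 294 / 88.4 = 3.326 mg/dL
CrCl = (140 − 62) × 86 / (72 × 3.326) × 0.85 = 6708.0 / 239.47 × 0.85 ≈ 23.8 mL/min
CrCl ≈ 24 mL/min → bracket 10–34 mL/min.
50% of 500 mg = 250 mg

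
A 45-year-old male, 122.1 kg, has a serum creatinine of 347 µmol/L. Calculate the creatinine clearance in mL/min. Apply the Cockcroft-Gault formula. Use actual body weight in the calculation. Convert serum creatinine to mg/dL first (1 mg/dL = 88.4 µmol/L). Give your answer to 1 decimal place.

SCr = 347 / 88.4 = 3.925 mg/dL
CrCl = (140 − 45) × 122.1 / (72 × 3.925) = 11599.5 / 282.60 ≈ 41.0 mL/min

41.0 mL/min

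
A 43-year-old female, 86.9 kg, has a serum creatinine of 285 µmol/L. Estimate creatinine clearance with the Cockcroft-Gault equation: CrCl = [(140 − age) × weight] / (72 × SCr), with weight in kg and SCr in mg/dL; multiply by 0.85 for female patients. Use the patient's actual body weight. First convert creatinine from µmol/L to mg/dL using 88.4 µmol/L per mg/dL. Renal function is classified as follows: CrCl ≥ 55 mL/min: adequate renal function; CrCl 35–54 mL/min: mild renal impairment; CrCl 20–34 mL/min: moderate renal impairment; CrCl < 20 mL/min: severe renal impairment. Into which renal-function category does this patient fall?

SCr = 285 / 88.4 = 3.224 mg/dL
CrCl = (140 − 43) × 86.9 / (72 × 3.224) × 0.85 = 8429.3 / 232.13 × 0.85 ≈ 30.9 mL/min
31 mL/min falls in the 'moderate renal impairment' range.

moderate renal impairment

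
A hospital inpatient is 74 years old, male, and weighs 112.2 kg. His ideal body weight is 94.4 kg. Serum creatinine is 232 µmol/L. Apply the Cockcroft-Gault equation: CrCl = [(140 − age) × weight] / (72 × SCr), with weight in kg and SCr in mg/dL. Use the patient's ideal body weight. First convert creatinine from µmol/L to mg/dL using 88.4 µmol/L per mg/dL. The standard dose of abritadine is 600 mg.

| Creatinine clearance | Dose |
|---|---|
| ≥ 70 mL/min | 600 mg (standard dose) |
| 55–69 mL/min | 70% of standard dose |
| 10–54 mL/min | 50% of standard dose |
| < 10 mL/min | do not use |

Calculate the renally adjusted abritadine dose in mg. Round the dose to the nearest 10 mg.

SCr = 232 / 88.4 = 2.624 mg/dL
CrCl = (140 − 74) × 94.4 / (72 × 2.624) = 6230.4 / 188.93 ≈ 33.0 mL/min
CrCl ≈ 33 mL/min → bracket 10–54 mL/min.
50% of 600 mg = 300 mg

300 mg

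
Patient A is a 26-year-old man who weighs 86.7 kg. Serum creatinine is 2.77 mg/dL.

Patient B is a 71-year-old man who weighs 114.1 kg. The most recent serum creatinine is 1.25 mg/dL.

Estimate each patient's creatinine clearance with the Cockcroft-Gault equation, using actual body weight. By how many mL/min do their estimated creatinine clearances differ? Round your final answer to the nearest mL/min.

38 mL/min

Patient A: CrCl = (140 − 26) × 86.7 / (72 × 2.77) = 9883.8 / 199.44 ≈ 49.6 mL/min
Patient B: CrCl = (140 − 71) × 114.1 / (72 × 1.25) = 7872.9 / 90.00 ≈ 87.5 mL/min
|49.6 − 87.5| = 37.9 mL/min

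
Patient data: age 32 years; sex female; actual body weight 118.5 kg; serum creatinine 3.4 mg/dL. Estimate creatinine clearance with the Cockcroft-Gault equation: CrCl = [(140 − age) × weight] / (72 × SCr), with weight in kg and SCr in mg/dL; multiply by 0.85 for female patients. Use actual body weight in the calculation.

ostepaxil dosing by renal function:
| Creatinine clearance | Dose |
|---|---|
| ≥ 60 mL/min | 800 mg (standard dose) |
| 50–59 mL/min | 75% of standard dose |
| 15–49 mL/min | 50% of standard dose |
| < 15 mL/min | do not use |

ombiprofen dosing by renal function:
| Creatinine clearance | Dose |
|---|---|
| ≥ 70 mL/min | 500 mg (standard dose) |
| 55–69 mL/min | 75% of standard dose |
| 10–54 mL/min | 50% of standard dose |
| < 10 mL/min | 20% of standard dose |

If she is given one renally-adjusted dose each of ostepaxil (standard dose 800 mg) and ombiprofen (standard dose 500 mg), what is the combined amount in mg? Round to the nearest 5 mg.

CrCl = (140 − 32) × 118.5 / (72 × 3.4) × 0.85 = 12798.0 / 244.80 × 0.85 ≈ 44.4 mL/min
CrCl ≈ 44 mL/min.
ostepaxil: 15–49 mL/min → 50% of 800 mg = 400 mg.
ombiprofen: 10–54 mL/min → 50% of 500 mg = 250 mg.
Total = 400 + 250 = 650 mg.

650 mg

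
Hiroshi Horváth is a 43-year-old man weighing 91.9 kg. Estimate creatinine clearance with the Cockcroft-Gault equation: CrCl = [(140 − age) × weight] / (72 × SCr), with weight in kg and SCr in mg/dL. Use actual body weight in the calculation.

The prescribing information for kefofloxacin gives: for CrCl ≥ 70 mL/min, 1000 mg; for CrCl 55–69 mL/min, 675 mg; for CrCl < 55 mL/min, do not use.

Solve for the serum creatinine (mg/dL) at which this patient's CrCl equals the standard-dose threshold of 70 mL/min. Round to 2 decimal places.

Standard dose requires CrCl ≥ 70 mL/min.
Set (140 − 43) × 91.9 / (72 × SCr) = 70
SCr = (140 − 43) × 91.9 / (72 × 70) = 1.769 mg/dL

1.77 mg/dL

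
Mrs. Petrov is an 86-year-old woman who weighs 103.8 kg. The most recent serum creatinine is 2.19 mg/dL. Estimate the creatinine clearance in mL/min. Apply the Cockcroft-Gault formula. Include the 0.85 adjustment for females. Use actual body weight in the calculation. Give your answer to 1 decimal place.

30.2 mL/min

CrCl = (140 − 86) × 103.8 / (72 × 2.19) × 0.85 = 5605.2 / 157.68 × 0.85 ≈ 30.2 mL/min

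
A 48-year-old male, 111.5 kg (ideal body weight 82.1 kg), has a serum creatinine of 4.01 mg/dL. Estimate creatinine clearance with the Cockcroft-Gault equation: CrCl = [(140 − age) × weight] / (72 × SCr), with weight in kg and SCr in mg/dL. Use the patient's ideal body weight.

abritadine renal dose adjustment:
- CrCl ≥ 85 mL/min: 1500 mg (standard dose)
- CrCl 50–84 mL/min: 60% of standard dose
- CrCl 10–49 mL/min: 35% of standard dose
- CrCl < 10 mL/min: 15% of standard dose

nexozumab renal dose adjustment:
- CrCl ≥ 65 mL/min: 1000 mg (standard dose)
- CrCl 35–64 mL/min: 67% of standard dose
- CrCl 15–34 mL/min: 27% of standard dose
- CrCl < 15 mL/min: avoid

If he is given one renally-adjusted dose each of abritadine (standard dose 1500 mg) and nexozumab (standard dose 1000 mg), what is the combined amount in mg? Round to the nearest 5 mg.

CrCl = (140 − 48) × 82.1 / (72 × 4.01) = 7553.2 / 288.72 ≈ 26.2 mL/min
CrCl ≈ 26 mL/min.
abritadine: 10–49 mL/min → 35% of 1500 mg = 525 mg.
nexozumab: 15–34 mL/min → 27% of 1000 mg = 270 mg.
Total = 525 + 270 = 795 mg.

795 mg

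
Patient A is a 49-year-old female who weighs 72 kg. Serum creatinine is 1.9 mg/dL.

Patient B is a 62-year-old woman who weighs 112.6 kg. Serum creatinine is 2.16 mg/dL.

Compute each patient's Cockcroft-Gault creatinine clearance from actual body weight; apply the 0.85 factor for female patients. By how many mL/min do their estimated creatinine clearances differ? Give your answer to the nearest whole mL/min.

Patient A: CrCl = (140 − 49) × 72 / (72 × 1.9) × 0.85 = 6552.0 / 136.80 × 0.85 ≈ 40.7 mL/min
Patient B: CrCl = (140 − 62) × 112.6 / (72 × 2.16) × 0.85 = 8782.8 / 155.52 × 0.85 ≈ 48.0 mL/min
|40.7 − 48.0| = 7.3 mL/min

7 mL/min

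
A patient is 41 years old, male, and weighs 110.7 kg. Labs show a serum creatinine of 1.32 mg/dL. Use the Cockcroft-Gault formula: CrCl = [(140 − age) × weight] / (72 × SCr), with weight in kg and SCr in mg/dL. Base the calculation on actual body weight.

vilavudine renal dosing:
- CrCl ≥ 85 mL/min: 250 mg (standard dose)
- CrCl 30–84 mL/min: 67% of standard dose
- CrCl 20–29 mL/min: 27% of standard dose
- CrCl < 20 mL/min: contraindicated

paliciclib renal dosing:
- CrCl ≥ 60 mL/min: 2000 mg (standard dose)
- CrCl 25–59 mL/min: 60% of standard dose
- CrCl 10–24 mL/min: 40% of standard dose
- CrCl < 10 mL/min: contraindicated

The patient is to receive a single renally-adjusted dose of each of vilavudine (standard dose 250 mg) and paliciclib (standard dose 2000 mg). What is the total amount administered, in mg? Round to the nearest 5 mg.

2250 mg

CrCl = (140 − 41) × 110.7 / (72 × 1.32) = 10959.3 / 95.04 ≈ 115.3 mL/min
CrCl ≈ 115 mL/min.
vilavudine: ≥ 85 mL/min → 100% of 250 mg = 250 mg.
paliciclib: ≥ 60 mL/min → 100% of 2000 mg = 2000 mg.
Total = 250 + 2000 = 2250 mg.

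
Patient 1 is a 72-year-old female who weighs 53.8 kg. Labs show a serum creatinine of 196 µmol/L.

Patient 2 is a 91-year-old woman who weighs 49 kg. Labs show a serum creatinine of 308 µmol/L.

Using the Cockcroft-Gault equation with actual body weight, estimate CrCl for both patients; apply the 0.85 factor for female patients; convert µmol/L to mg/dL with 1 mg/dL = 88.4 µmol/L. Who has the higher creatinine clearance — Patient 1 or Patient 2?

Patient 1: SCr = 196 / 88.4 = 2.217 mg/dL
Patient 1: CrCl = (140 − 72) × 53.8 / (72 × 2.217) × 0.85 = 3658.4 / 159.62 × 0.85 ≈ 19.5 mL/min
Patient 2: SCr = 308 / 88.4 = 3.484 mg/dL
Patient 2: CrCl = (140 − 91) × 49 / (72 × 3.484) × 0.85 = 2401.0 / 250.85 × 0.85 ≈ 8.1 mL/min
19.5 vs 8.1 mL/min → Patient 1 is higher.

Patient 1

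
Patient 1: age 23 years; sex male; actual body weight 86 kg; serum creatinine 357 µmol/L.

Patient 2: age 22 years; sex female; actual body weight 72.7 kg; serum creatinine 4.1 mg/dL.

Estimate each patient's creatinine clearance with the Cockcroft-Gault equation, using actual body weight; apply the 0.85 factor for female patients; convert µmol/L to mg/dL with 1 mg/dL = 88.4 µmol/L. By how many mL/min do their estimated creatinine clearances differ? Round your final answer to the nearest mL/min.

10 mL/min

Patient 1: SCr = 357 / 88.4 = 4.038 mg/dL
Patient 1: CrCl = (140 − 23) × 86 / (72 × 4.038) = 10062.0 / 290.74 ≈ 34.6 mL/min
Patient 2: CrCl = (140 − 22) × 72.7 / (72 × 4.1) × 0.85 = 8578.6 / 295.20 × 0.85 ≈ 24.7 mL/min
|34.6 − 24.7| = 9.9 mL/min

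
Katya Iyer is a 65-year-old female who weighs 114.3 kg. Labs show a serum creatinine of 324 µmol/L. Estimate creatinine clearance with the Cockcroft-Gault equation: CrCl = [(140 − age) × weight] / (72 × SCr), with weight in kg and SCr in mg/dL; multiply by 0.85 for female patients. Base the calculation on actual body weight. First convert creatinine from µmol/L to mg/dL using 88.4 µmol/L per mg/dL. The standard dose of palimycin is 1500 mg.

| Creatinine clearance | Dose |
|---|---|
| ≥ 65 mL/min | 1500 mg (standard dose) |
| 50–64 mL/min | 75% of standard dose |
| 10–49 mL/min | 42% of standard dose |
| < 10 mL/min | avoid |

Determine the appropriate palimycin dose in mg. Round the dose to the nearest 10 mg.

630 mg

SCr = 324 / 88.4 = 3.665 mg/dL
CrCl = (140 − 65) × 114.3 / (72 × 3.665) × 0.85 = 8572.5 / 263.88 × 0.85 ≈ 27.6 mL/min
CrCl ≈ 28 mL/min → bracket 10–49 mL/min.
42% of 1500 mg = 630 mg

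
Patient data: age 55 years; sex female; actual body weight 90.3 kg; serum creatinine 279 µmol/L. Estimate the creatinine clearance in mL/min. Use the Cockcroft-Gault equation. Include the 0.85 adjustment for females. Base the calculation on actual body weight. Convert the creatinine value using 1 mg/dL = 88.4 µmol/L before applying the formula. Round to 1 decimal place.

SCr = 279 / 88.4 = 3.156 mg/dL
CrCl = (140 − 55) × 90.3 / (72 × 3.156) × 0.85 = 7675.5 / 227.23 × 0.85 ≈ 28.7 mL/min

28.7 mL/min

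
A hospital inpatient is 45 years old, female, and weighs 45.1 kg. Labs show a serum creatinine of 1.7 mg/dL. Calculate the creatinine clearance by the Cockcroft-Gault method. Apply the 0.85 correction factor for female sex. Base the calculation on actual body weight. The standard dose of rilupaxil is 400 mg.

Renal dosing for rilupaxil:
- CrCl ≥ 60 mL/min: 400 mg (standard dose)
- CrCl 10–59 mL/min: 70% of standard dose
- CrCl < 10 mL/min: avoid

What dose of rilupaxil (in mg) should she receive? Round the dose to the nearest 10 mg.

280 mg

CrCl = (140 − 45) × 45.1 / (72 × 1.7) × 0.85 = 4284.5 / 122.40 × 0.85 ≈ 29.8 mL/min
CrCl ≈ 30 mL/min → bracket 10–59 mL/min.
70% of 400 mg = 280 mg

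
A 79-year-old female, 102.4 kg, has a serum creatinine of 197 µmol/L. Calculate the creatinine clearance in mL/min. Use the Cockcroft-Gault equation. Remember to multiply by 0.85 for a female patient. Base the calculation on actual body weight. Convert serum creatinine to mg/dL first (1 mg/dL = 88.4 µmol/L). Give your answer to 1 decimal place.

SCr = 197 / 88.4 = 2.229 mg/dL
CrCl = (140 − 79) × 102.4 / (72 × 2.229) × 0.85 = 6246.4 / 160.49 × 0.85 ≈ 33.1 mL/min

33.1 mL/min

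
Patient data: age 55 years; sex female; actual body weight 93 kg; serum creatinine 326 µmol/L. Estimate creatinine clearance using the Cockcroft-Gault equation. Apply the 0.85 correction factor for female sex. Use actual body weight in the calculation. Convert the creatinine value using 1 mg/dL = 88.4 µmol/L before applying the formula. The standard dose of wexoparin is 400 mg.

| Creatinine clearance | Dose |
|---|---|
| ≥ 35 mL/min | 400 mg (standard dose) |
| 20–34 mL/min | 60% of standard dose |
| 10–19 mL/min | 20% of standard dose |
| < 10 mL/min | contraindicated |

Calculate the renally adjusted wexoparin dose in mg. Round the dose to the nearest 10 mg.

SCr = 326 / 88.4 = 3.688 mg/dL
CrCl = (140 − 55) × 93 / (72 × 3.688) × 0.85 = 7905.0 / 265.54 × 0.85 ≈ 25.3 mL/min
CrCl ≈ 25 mL/min → bracket 20–34 mL/min.
60% of 400 mg = 240 mg

240 mg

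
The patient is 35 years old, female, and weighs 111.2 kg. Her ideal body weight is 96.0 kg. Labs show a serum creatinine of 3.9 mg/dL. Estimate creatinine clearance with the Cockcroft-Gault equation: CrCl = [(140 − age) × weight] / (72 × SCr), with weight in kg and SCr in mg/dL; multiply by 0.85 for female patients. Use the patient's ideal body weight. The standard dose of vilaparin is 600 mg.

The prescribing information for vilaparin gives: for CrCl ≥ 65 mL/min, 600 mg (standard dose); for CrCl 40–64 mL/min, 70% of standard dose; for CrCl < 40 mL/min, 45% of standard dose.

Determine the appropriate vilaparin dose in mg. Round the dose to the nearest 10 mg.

CrCl = (140 − 35) × 96 / (72 × 3.9) × 0.85 = 10080.0 / 280.80 × 0.85 ≈ 30.5 mL/min
CrCl ≈ 31 mL/min → bracket < 40 mL/min.
45% of 600 mg = 270 mg

270 mg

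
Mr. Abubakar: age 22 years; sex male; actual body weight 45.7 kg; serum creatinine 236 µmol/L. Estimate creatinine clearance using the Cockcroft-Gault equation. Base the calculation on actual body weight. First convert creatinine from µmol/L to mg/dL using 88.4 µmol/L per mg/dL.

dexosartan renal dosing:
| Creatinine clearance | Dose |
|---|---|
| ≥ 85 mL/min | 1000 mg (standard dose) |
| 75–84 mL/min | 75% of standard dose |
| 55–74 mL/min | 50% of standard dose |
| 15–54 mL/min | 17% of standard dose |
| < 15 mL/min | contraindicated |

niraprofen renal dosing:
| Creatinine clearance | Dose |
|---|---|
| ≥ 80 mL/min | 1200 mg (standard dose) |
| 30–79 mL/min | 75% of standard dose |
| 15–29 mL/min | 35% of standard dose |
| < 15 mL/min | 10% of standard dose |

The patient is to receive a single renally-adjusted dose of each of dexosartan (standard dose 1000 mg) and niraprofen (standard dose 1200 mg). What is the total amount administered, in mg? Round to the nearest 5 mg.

590 mg

SCr = 236 / 88.4 = 2.67 mg/dL
CrCl = (140 − 22) × 45.7 / (72 × 2.67) = 5392.6 / 192.24 ≈ 28.1 mL/min
CrCl ≈ 28 mL/min.
dexosartan: 15–54 mL/min → 17% of 1000 mg = 170 mg.
niraprofen: 15–29 mL/min → 35% of 1200 mg = 420 mg.
Total = 170 + 420 = 590 mg.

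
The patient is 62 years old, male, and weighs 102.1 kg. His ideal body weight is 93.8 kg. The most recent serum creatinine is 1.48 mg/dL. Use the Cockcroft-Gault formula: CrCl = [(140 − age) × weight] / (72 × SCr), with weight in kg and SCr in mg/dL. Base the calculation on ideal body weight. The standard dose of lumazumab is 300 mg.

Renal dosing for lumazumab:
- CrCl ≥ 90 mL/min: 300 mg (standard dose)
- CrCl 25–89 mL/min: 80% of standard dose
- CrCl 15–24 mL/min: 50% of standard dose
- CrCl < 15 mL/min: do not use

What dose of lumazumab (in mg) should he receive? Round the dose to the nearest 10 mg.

CrCl = (140 − 62) × 93.8 / (72 × 1.48) = 7316.4 / 106.56 ≈ 68.7 mL/min
CrCl ≈ 69 mL/min → bracket 25–89 mL/min.
80% of 300 mg = 240 mg

240 mg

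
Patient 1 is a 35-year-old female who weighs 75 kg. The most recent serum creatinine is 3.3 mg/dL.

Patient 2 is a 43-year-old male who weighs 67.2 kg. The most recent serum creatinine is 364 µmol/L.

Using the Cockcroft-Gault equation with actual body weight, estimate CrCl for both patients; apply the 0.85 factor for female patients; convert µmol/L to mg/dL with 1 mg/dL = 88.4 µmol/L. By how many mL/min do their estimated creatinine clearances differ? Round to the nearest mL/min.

Patient 1: CrCl = (140 − 35) × 75 / (72 × 3.3) × 0.85 = 7875.0 / 237.60 × 0.85 ≈ 28.2 mL/min
Patient 2: SCr = 364 / 88.4 = 4.118 mg/dL
Patient 2: CrCl = (140 − 43) × 67.2 / (72 × 4.118) = 6518.4 / 296.50 ≈ 22.0 mL/min
|28.2 − 22.0| = 6.2 mL/min

6 mL/min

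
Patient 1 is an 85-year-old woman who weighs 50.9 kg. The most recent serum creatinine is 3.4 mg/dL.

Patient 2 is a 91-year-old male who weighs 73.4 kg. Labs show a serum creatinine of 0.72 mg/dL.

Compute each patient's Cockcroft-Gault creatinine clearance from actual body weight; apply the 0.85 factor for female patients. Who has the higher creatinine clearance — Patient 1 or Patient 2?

Patient 1: CrCl = (140 − 85) × 50.9 / (72 × 3.4) × 0.85 = 2799.5 / 244.80 × 0.85 ≈ 9.7 mL/min
Patient 2: CrCl = (140 − 91) × 73.4 / (72 × 0.72) = 3596.6 / 51.84 ≈ 69.4 mL/min
9.7 vs 69.4 mL/min → Patient 2 is higher.

Patient 2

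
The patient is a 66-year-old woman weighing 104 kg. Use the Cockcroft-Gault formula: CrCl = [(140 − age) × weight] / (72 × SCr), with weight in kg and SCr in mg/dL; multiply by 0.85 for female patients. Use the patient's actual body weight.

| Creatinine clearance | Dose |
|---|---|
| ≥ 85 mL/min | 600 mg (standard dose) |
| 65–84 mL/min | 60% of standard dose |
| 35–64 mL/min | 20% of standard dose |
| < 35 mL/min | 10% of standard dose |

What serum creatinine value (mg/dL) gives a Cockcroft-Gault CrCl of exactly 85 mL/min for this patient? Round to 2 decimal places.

Standard dose requires CrCl ≥ 85 mL/min.
Set (140 − 66) × 104 × 0.85 / (72 × SCr) = 85
SCr = (140 − 66) × 104 × 0.85 / (72 × 85) = 1.069 mg/dL

1.07 mg/dL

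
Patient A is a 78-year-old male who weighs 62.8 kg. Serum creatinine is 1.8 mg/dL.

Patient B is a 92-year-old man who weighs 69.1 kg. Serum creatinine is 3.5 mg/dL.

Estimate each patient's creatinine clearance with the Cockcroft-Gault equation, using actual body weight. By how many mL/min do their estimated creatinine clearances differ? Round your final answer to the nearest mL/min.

17 mL/min

Patient A: CrCl = (140 − 78) × 62.8 / (72 × 1.8) = 3893.6 / 129.60 ≈ 30.0 mL/min
Patient B: CrCl = (140 − 92) × 69.1 / (72 × 3.5) = 3316.8 / 252.00 ≈ 13.2 mL/min
|30.0 − 13.2| = 16.8 mL/min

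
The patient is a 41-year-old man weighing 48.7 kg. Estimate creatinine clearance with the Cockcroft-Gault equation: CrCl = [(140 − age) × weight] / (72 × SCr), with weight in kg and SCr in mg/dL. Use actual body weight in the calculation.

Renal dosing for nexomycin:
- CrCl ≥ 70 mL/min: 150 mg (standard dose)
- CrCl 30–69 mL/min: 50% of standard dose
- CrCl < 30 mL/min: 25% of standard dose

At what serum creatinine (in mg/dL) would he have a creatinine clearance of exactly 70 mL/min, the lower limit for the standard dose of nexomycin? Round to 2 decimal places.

0.96 mg/dL

Standard dose requires CrCl ≥ 70 mL/min.
Set (140 − 41) × 48.7 / (72 × SCr) = 70
SCr = (140 − 41) × 48.7 / (72 × 70) = 0.957 mg/dL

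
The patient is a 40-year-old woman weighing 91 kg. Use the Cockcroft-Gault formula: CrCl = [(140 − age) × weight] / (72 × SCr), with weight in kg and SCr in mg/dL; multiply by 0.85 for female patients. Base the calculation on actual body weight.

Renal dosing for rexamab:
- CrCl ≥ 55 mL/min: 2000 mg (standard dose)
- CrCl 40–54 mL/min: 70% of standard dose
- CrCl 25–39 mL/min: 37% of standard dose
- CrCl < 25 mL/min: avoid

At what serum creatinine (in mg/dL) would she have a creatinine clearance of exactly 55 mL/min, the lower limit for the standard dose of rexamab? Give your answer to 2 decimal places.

1.95 mg/dL

Standard dose requires CrCl ≥ 55 mL/min.
Set (140 − 40) × 91 × 0.85 / (72 × SCr) = 55
SCr = (140 − 40) × 91 × 0.85 / (72 × 55) = 1.953 mg/dL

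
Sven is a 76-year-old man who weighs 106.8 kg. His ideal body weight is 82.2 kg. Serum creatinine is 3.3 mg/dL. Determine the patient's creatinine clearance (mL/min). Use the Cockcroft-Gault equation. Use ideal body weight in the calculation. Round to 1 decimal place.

22.1 mL/min

CrCl = (140 − 76) × 82.2 / (72 × 3.3) = 5260.8 / 237.60 ≈ 22.1 mL/min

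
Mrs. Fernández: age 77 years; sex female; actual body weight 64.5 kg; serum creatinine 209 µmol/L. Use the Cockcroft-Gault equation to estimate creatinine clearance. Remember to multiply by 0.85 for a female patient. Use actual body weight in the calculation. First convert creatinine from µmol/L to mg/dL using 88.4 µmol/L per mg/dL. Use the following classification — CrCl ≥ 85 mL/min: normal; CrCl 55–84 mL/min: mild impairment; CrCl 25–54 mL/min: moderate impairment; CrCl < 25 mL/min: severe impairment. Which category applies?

severe impairment

SCr = 209 / 88.4 = 2.364 mg/dL
CrCl = (140 − 77) × 64.5 / (72 × 2.364) × 0.85 = 4063.5 / 170.21 × 0.85 ≈ 20.3 mL/min
20 mL/min falls in the 'severe impairment' range.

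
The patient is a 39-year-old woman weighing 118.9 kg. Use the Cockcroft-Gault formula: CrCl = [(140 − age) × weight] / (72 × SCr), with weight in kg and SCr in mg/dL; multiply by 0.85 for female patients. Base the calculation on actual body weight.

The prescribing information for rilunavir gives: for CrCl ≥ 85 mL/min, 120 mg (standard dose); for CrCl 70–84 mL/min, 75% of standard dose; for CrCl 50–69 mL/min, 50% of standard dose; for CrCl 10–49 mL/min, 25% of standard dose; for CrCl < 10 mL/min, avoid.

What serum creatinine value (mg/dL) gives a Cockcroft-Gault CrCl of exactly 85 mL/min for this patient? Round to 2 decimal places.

1.67 mg/dL

Standard dose requires CrCl ≥ 85 mL/min.
Set (140 − 39) × 118.9 × 0.85 / (72 × SCr) = 85
SCr = (140 − 39) × 118.9 × 0.85 / (72 × 85) = 1.668 mg/dL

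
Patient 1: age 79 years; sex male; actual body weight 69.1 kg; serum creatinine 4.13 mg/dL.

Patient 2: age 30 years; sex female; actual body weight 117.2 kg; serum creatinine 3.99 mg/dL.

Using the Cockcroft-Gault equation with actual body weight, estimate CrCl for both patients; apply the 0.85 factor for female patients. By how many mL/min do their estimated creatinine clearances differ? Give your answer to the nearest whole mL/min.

Patient 1: CrCl = (140 − 79) × 69.1 / (72 × 4.13) = 4215.1 / 297.36 ≈ 14.2 mL/min
Patient 2: CrCl = (140 − 30) × 117.2 / (72 × 3.99) × 0.85 = 12892.0 / 287.28 × 0.85 ≈ 38.1 mL/min
|14.2 − 38.1| = 23.9 mL/min

24 mL/min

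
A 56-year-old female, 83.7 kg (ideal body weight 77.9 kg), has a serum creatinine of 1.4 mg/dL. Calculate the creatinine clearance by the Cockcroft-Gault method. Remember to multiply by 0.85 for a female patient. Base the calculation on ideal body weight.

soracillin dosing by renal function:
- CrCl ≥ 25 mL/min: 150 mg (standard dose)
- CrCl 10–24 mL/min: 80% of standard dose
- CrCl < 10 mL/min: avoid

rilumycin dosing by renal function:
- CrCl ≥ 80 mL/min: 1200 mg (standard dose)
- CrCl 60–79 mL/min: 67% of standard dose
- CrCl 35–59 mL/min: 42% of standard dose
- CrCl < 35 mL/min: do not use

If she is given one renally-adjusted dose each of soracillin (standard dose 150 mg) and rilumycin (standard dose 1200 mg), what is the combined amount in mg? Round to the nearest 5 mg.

CrCl = (140 − 56) × 77.9 / (72 × 1.4) × 0.85 = 6543.6 / 100.80 × 0.85 ≈ 55.2 mL/min
CrCl ≈ 55 mL/min.
soracillin: ≥ 25 mL/min → 100% of 150 mg = 150 mg.
rilumycin: 35–59 mL/min → 42% of 1200 mg = 504 mg.
Total = 150 + 504 = 654 mg.

655 mg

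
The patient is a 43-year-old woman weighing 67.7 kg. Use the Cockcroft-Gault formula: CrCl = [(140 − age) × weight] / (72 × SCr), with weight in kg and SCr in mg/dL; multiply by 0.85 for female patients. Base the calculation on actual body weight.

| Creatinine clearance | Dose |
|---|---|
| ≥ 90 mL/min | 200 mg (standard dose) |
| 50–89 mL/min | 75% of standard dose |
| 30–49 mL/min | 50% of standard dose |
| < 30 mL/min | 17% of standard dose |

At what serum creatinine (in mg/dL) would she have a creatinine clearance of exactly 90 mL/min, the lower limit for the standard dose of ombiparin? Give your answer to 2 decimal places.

0.86 mg/dL

Standard dose requires CrCl ≥ 90 mL/min.
Set (140 − 43) × 67.7 × 0.85 / (72 × SCr) = 90
SCr = (140 − 43) × 67.7 × 0.85 / (72 × 90) = 0.861 mg/dL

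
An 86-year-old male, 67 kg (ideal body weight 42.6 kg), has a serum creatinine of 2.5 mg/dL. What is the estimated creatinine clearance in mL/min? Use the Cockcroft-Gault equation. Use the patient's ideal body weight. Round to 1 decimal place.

12.8 mL/min

CrCl = (140 − 86) × 42.6 / (72 × 2.5) = 2300.4 / 180.00 ≈ 12.8 mL/min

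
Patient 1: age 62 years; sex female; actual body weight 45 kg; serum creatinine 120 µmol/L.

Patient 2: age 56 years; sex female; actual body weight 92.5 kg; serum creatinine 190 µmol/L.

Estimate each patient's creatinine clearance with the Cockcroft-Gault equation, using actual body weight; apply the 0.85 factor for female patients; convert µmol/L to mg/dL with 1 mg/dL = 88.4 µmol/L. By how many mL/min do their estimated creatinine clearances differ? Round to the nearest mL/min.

12 mL/min

Patient 1: SCr = 120 / 88.4 = 1.357 mg/dL
Patient 1: CrCl = (140 − 62) × 45 / (72 × 1.357) × 0.85 = 3510.0 / 97.70 × 0.85 ≈ 30.5 mL/min
Patient 2: SCr = 190 / 88.4 = 2.149 mg/dL
Patient 2: CrCl = (140 − 56) × 92.5 / (72 × 2.149) × 0.85 = 7770.0 / 154.73 × 0.85 ≈ 42.7 mL/min
|30.5 − 42.7| = 12.2 mL/min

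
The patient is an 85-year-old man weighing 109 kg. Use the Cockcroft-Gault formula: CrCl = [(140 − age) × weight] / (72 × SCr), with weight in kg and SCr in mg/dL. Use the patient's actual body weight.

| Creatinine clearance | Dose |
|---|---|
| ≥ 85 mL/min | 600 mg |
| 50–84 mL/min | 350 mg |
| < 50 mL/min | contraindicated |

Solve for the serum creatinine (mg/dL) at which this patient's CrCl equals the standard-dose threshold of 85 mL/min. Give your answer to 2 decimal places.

0.98 mg/dL

Standard dose requires CrCl ≥ 85 mL/min.
Set (140 − 85) × 109 / (72 × SCr) = 85
SCr = (140 − 85) × 109 / (72 × 85) = 0.980 mg/dL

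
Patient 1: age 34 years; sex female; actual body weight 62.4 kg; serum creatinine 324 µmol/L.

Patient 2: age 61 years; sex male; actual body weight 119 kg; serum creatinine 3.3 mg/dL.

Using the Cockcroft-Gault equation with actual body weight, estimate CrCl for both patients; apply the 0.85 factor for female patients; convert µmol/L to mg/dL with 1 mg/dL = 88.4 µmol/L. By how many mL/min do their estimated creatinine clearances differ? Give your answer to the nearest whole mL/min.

18 mL/min

Patient 1: SCr = 324 / 88.4 = 3.665 mg/dL
Patient 1: CrCl = (140 − 34) × 62.4 / (72 × 3.665) × 0.85 = 6614.4 / 263.88 × 0.85 ≈ 21.3 mL/min
Patient 2: CrCl = (140 − 61) × 119 / (72 × 3.3) = 9401.0 / 237.60 ≈ 39.6 mL/min
|21.3 − 39.6| = 18.3 mL/min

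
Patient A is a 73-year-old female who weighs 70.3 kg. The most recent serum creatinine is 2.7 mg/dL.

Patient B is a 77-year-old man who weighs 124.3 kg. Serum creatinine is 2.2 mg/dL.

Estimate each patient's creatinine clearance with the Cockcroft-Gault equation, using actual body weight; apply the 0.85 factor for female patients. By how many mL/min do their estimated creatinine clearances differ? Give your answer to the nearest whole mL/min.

29 mL/min

Patient A: CrCl = (140 − 73) × 70.3 / (72 × 2.7) × 0.85 = 4710.1 / 194.40 × 0.85 ≈ 20.6 mL/min
Patient B: CrCl = (140 − 77) × 124.3 / (72 × 2.2) = 7830.9 / 158.40 ≈ 49.4 mL/min
|20.6 − 49.4| = 28.8 mL/min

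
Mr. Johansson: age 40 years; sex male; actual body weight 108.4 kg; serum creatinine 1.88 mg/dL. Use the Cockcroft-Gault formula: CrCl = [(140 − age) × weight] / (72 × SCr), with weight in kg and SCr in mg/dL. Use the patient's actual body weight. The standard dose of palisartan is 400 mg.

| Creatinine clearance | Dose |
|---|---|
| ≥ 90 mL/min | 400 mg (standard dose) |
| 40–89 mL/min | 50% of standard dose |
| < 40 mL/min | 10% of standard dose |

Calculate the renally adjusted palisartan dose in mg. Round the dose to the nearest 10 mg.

200 mg

CrCl = (140 − 40) × 108.4 / (72 × 1.88) = 10840.0 / 135.36 ≈ 80.1 mL/min
CrCl ≈ 80 mL/min → bracket 40–89 mL/min.
50% of 400 mg = 200 mg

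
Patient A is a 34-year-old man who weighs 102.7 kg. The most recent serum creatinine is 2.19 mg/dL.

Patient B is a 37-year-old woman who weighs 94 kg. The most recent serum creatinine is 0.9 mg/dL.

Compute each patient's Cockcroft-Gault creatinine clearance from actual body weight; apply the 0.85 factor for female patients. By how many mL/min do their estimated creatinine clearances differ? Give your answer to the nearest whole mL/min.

Patient A: CrCl = (140 − 34) × 102.7 / (72 × 2.19) = 10886.2 / 157.68 ≈ 69.0 mL/min
Patient B: CrCl = (140 − 37) × 94 / (72 × 0.9) × 0.85 = 9682.0 / 64.80 × 0.85 ≈ 127.0 mL/min
|69.0 − 127.0| = 58.0 mL/min

58 mL/min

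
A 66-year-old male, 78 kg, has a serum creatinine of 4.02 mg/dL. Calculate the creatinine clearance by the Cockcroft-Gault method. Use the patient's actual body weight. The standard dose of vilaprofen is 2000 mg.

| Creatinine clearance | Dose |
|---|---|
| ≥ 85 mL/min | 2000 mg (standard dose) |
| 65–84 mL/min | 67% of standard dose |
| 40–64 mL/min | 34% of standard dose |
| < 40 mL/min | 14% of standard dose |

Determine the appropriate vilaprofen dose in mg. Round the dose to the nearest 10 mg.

CrCl = (140 − 66) × 78 / (72 × 4.02) = 5772.0 / 289.44 ≈ 19.9 mL/min
CrCl ≈ 20 mL/min → bracket < 40 mL/min.
14% of 2000 mg = 280 mg

280 mg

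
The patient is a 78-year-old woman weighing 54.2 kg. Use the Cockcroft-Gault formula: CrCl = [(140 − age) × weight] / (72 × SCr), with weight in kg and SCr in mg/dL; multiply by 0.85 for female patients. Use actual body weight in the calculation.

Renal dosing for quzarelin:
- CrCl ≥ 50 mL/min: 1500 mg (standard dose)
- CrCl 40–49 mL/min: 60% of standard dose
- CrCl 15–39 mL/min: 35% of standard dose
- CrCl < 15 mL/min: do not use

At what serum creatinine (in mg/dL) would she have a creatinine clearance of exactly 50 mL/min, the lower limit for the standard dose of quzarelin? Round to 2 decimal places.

0.79 mg/dL

Standard dose requires CrCl ≥ 50 mL/min.
Set (140 − 78) × 54.2 × 0.85 / (72 × SCr) = 50
SCr = (140 − 78) × 54.2 × 0.85 / (72 × 50) = 0.793 mg/dL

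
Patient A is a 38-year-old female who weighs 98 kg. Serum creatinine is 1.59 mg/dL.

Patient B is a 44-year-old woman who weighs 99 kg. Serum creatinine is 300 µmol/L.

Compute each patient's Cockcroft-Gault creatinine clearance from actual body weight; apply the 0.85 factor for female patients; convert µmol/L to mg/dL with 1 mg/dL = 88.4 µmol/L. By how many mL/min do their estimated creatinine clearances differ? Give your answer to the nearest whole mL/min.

41 mL/min

Patient A: CrCl = (140 − 38) × 98 / (72 × 1.59) × 0.85 = 9996.0 / 114.48 × 0.85 ≈ 74.2 mL/min
Patient B: SCr = 300 / 88.4 = 3.394 mg/dL
Patient B: CrCl = (140 − 44) × 99 / (72 × 3.394) × 0.85 = 9504.0 / 244.37 × 0.85 ≈ 33.1 mL/min
|74.2 − 33.1| = 41.1 mL/min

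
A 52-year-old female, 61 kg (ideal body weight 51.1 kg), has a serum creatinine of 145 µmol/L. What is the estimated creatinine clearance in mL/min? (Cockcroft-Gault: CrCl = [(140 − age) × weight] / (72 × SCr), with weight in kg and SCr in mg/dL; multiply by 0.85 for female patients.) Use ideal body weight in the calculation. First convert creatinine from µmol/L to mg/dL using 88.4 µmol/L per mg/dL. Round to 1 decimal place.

32.4 mL/min

SCr = 145 / 88.4 = 1.64 mg/dL
CrCl = (140 − 52) × 51.1 / (72 × 1.64) × 0.85 = 4496.8 / 118.08 × 0.85 ≈ 32.4 mL/min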